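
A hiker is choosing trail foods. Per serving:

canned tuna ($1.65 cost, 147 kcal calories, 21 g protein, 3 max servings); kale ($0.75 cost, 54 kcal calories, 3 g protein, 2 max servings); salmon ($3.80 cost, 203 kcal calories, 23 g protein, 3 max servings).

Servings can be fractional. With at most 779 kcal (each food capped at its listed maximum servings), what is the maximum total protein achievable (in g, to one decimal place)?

Protein per kcal: canned tuna 0.1429, salmon 0.1133, kale 0.05556.
Take 3 servings of canned tuna: uses 441 kcal, +63.0 g protein (running total 63.0 g).
Take 1.665 servings of salmon: uses 338 kcal, +38.3 g protein (running total 101.3 g).
Greedy by best ratio exhausts the calories allowance optimally: 101.3 g.

101.3 g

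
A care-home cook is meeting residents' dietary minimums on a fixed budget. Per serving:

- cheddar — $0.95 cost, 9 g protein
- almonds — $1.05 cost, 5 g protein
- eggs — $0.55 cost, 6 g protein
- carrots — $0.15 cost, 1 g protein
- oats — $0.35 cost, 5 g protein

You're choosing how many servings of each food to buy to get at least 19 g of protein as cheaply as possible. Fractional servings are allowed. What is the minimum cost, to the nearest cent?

$1.33

Cost per g of protein: oats $0.0700, eggs $0.0917, cheddar $0.1056, carrots $0.1500, almonds $0.2100.
With no serving limits, use only oats: 19 g / 5 g = 3.8 servings × $0.35 = $1.33.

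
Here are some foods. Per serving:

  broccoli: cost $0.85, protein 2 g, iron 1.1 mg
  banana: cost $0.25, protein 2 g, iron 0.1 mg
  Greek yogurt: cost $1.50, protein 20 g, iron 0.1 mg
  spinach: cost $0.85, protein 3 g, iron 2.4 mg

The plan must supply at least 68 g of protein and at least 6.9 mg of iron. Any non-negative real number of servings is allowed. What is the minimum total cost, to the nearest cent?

$6.82

Compare the cost at each extreme point of the feasible region.
broccoli only: max(68/2, 6.9/1.1) = 34 servings → $28.90.
banana only: max(68/2, 6.9/0.1) = 69 servings → $17.25.
Greek yogurt only: max(68/20, 6.9/0.1) = 69 servings → $103.50.
spinach only: max(68/3, 6.9/2.4) = 22.67 servings → $19.27.
broccoli + banana with both tight: 3.5 servings and 30.5 servings → $10.60.
broccoli + Greek yogurt with both tight: 6.018 servings and 2.798 servings → $9.31.
broccoli + spinach: intersection lies outside the first quadrant.
banana + Greek yogurt: the both-tight solution has a negative serving — not a feasible corner.
banana + spinach with both tight: 31.67 servings and 1.556 servings → $9.24.
Greek yogurt + spinach with both tight: 2.987 servings and 2.751 servings → $6.82.
The minimum over all feasible corners is $6.82.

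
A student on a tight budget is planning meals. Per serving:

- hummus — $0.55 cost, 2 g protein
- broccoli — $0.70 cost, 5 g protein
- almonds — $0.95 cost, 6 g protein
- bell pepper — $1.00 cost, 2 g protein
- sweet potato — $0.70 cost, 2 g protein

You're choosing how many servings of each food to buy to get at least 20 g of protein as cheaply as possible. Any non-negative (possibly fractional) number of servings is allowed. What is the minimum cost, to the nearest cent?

Cost per g of protein: broccoli $0.1400, almonds $0.1583, hummus $0.2750, sweet potato $0.3500, bell pepper $0.5000.
With no serving limits, use only broccoli: 20 g / 5 g = 4 servings × $0.70 = $2.80.

$2.80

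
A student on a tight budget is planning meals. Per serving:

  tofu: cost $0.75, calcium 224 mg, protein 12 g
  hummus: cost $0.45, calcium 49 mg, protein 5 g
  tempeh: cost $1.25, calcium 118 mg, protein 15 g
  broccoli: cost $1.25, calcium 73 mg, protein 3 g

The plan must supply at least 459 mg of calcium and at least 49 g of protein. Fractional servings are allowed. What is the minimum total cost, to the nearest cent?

With two linear requirements the optimum uses one or two foods; enumerate the corners.
tofu only: max(459/224, 49/12) = 4.083 servings → $3.06.
hummus only: max(459/49, 49/5) = 9.8 servings → $4.41.
tempeh only: max(459/118, 49/15) = 3.89 servings → $4.86.
broccoli only: max(459/73, 49/3) = 16.33 servings → $20.42.
tofu + hummus: the both-tight solution has a negative serving — not a feasible corner.
tofu + tempeh with both tight: 0.5674 servings and 2.813 servings → $3.94.
tofu + broccoli: intersection lies outside the first quadrant.
hummus + tempeh with both tight: 7.607 servings and 0.731 servings → $4.34.
hummus + broccoli: the both-tight solution has a negative serving — not a feasible corner.
tempeh + broccoli with both tight: 2.969 servings and 1.489 servings → $5.57.
So the least-cost plan costs $3.06.

$3.06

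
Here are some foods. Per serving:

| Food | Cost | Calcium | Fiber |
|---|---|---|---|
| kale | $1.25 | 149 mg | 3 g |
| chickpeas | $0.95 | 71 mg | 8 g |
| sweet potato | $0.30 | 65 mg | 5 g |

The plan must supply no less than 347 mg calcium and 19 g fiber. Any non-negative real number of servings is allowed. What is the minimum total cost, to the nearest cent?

$1.60

Check every corner: each single food scaled to meet both minima, and each pair solved so both constraints bind.
kale only: max(347/149, 19/3) = 6.333 servings → $7.92.
chickpeas only: max(347/71, 19/8) = 4.887 servings → $4.64.
sweet potato only: max(347/65, 19/5) = 5.338 servings → $1.60.
kale + chickpeas with both tight: 1.458 servings and 1.828 servings → $3.56.
kale + sweet potato with both tight: 0.9091 servings and 3.255 servings → $2.11.
chickpeas + sweet potato with both targets exact would need a negative amount; discard.
Cheapest feasible corner: $1.60.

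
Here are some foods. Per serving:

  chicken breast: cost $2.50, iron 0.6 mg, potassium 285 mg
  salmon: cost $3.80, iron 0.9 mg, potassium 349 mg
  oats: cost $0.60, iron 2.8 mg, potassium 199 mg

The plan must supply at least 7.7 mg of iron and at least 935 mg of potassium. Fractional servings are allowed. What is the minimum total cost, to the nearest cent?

Compare the cost at each extreme point of the feasible region.
chicken breast only: max(7.7/0.6, 935/285) = 12.83 servings → $32.08.
salmon only: max(7.7/0.9, 935/349) = 8.556 servings → $32.51.
oats only: max(7.7/2.8, 935/199) = 4.698 servings → $2.82.
chicken breast + salmon: intersection lies outside the first quadrant.
chicken breast + oats with both tight: 1.6 servings and 2.407 servings → $5.44.
salmon + oats with both tight: 1.36 servings and 2.313 servings → $6.56.
Cheapest feasible corner: $2.82.

$2.82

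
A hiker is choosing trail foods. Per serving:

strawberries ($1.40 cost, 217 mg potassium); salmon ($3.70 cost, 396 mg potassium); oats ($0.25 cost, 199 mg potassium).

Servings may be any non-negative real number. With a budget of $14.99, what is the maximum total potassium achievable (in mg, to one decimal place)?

Potassium per dollar: oats 796, strawberries 155, salmon 107.
With no serving limits, spend the whole cost allowance on oats: $14.99 / $0.25 × 199 mg = 11932.0 mg.

11932.0 mg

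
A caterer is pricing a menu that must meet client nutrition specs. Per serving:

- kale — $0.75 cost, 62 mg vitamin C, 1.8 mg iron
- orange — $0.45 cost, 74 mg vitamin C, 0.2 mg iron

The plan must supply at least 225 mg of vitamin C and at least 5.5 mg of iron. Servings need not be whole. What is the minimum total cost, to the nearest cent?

Compare the cost at each extreme point of the feasible region.
kale only: max(225/62, 5.5/1.8) = 3.629 servings → $2.72.
orange only: max(225/74, 5.5/0.2) = 27.5 servings → $12.38.
kale + orange with both tight: 2.997 servings and 0.5298 servings → $2.49.
The minimum over all feasible corners is $2.49.

$2.49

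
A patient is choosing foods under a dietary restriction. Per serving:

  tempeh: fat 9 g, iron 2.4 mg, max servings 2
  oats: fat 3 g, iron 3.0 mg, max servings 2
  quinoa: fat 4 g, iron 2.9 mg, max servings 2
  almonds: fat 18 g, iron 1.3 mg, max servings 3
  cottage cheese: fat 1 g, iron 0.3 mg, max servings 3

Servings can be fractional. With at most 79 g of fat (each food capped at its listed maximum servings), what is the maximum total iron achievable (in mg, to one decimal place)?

Iron per g fat: oats 1, quinoa 0.725, cottage cheese 0.3, tempeh 0.2667, almonds 0.07222.
Take 2 servings of oats: uses 6 g fat, +6.0 mg iron (running total 6.0 mg).
Take 2 servings of quinoa: uses 8 g fat, +5.8 mg iron (running total 11.8 mg).
Take 3 servings of cottage cheese: uses 3 g fat, +0.9 mg iron (running total 12.7 mg).
Take 2 servings of tempeh: uses 18 g fat, +4.8 mg iron (running total 17.5 mg).
Take 2.444 servings of almonds: uses 44 g fat, +3.2 mg iron (running total 20.7 mg).
Greedy by best ratio exhausts the fat allowance optimally: 20.7 mg.

20.7 mg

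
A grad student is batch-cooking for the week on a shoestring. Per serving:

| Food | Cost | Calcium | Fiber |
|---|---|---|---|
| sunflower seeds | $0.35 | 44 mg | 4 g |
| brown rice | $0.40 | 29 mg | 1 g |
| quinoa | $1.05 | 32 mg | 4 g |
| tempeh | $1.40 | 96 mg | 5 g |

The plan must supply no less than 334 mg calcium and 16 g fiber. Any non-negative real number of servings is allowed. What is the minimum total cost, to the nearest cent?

A basic optimal solution has at most two foods positive. Try each food alone and each pair with both targets met exactly.
sunflower seeds only: max(334/44, 16/4) = 7.591 servings → $2.66.
brown rice only: max(334/29, 16/1) = 16 servings → $6.40.
quinoa only: max(334/32, 16/4) = 10.44 servings → $10.96.
tempeh only: max(334/96, 16/5) = 3.479 servings → $4.87.
sunflower seeds + brown rice with both tight: 1.806 servings and 8.778 servings → $4.14.
sunflower seeds + quinoa: intersection lies outside the first quadrant.
sunflower seeds + tempeh: the both-tight solution has a negative serving — not a feasible corner.
brown rice + quinoa with both tight: 9.81 servings and 1.548 servings → $5.55.
brown rice + tempeh with both tight: 2.735 servings and 2.653 servings → $4.81.
quinoa + tempeh: the both-tight solution has a negative serving — not a feasible corner.
The minimum over all feasible corners is $2.66.

$2.66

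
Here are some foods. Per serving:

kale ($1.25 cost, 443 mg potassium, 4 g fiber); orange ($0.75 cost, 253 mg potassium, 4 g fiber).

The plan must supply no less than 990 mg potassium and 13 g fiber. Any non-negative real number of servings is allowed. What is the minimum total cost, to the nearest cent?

$2.88

An LP optimum is at a vertex; with two nutrient constraints at most two foods are used. Check each candidate.
kale only: max(990/443, 13/4) = 3.25 servings → $4.06.
orange only: max(990/253, 13/4) = 3.913 servings → $2.93.
kale + orange with both tight: 0.8829 servings and 2.367 servings → $2.88.
The minimum over all feasible corners is $2.88.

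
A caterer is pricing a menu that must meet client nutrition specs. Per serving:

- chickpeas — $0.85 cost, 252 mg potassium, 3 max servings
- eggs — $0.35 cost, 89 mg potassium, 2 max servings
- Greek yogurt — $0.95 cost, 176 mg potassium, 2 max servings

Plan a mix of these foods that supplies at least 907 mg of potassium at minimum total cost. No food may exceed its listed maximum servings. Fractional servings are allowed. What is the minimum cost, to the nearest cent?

Cost per mg of potassium: chickpeas $0.0034, eggs $0.0039, Greek yogurt $0.0054.
Take 3 servings of chickpeas: +756.0 mg potassium for $2.55 (total $2.55, still need 151.0 mg).
Take 1.697 servings of eggs: +151.0 mg potassium for $0.59 (total $3.14, still need 0.0 mg).
Filling from the cheapest source first is optimal under one linear minimum: $3.14.

$3.14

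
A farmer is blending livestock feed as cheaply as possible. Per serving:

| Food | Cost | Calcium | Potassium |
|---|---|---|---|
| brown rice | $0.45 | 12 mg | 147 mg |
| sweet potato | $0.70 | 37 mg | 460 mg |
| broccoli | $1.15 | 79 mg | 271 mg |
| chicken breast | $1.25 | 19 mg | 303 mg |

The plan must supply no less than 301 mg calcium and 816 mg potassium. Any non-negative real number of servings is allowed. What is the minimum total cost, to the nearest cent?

Check every corner: each single food scaled to meet both minima, and each pair solved so both constraints bind.
brown rice only: max(301/12, 816/147) = 25.08 servings → $11.29.
sweet potato only: max(301/37, 816/460) = 8.135 servings → $5.69.
broccoli only: max(301/79, 816/271) = 3.81 servings → $4.38.
chicken breast only: max(301/19, 816/303) = 15.84 servings → $19.80.
brown rice + sweet potato: the both-tight solution has a negative serving — not a feasible corner.
brown rice + broccoli with both targets exact would need a negative amount; discard.
brown rice + chicken breast: intersection lies outside the first quadrant.
sweet potato + broccoli with both targets exact would need a negative amount; discard.
sweet potato + chicken breast: the both-tight solution has a negative serving — not a feasible corner.
broccoli + chicken breast with both targets exact would need a negative amount; discard.
The minimum over all feasible corners is $4.38.

$4.38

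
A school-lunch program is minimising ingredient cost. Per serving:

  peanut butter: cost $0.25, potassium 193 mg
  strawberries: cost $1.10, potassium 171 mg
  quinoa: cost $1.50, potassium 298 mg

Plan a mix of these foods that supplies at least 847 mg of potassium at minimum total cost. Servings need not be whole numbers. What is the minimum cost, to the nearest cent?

Cost per mg of potassium: peanut butter $0.0013, quinoa $0.0050, strawberries $0.0064.
With no serving limits, use only peanut butter: 847 mg / 193 mg = 4.389 servings × $0.25 = $1.10.

$1.10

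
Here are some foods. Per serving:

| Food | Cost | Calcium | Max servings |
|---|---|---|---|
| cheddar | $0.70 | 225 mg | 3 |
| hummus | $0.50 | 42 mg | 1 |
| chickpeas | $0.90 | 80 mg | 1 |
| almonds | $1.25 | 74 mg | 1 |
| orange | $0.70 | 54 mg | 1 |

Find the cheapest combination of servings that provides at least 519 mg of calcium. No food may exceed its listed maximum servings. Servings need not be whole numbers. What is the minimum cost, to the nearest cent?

Cost per mg of calcium: cheddar $0.0031, chickpeas $0.0112, hummus $0.0119, orange $0.0130, almonds $0.0169.
Take 2.307 servings of cheddar: +519.0 mg calcium for $1.61 (total $1.61, still need 0.0 mg).
Filling from the cheapest source first is optimal under one linear minimum: $1.61.

$1.61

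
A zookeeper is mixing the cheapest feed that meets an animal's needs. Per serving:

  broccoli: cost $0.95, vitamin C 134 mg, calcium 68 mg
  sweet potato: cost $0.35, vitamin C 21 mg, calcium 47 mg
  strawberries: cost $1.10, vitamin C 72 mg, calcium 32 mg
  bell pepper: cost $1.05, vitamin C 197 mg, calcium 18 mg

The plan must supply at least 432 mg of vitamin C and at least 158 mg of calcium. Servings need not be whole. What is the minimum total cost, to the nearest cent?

An LP optimum is at a vertex; with two nutrient constraints at most two foods are used. Check each candidate.
broccoli only: max(432/134, 158/68) = 3.224 servings → $3.06.
sweet potato only: max(432/21, 158/47) = 20.57 servings → $7.20.
strawberries only: max(432/72, 158/32) = 6 servings → $6.60.
bell pepper only: max(432/197, 158/18) = 8.778 servings → $9.22.
broccoli + sweet potato with both targets exact would need a negative amount; discard.
broccoli + strawberries: the both-tight solution has a negative serving — not a feasible corner.
broccoli + bell pepper with both tight: 2.126 servings and 0.7469 servings → $2.80.
sweet potato + strawberries: the both-tight solution has a negative serving — not a feasible corner.
sweet potato + bell pepper with both tight: 2.629 servings and 1.913 servings → $2.93.
strawberries + bell pepper with both tight: 4.663 servings and 0.4888 servings → $5.64.
So the least-cost plan costs $2.80.

$2.80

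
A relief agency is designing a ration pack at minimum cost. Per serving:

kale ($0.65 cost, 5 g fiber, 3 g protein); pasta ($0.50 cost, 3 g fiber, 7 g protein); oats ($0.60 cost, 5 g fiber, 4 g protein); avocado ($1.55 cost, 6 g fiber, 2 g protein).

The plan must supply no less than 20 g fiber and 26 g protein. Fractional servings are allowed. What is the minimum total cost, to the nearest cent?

$2.70

This is a tiny linear program; its minimum lies at a vertex of the feasible set. List the vertices and price them.
kale only: max(20/5, 26/3) = 8.667 servings → $5.63.
pasta only: max(20/3, 26/7) = 6.667 servings → $3.33.
oats only: max(20/5, 26/4) = 6.5 servings → $3.90.
avocado only: max(20/6, 26/2) = 13 servings → $20.15.
kale + pasta with both tight: 2.385 servings and 2.692 servings → $2.90.
kale + oats: the both-tight solution has a negative serving — not a feasible corner.
kale + avocado: the both-tight solution has a negative serving — not a feasible corner.
pasta + oats with both tight: 2.174 servings and 2.696 servings → $2.70.
pasta + avocado with both tight: 3.222 servings and 1.722 servings → $4.28.
oats + avocado: intersection lies outside the first quadrant.
Cheapest feasible corner: $2.70.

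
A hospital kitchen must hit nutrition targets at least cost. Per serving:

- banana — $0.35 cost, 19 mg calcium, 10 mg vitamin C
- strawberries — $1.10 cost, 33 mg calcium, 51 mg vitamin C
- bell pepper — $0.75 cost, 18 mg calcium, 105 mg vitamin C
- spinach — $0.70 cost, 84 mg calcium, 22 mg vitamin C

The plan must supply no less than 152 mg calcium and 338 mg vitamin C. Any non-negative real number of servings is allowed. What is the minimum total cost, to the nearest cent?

$3.05

banana only: max(152/19, 338/10) = 33.8 servings → $11.83.
strawberries only: max(152/33, 338/51) = 6.627 servings → $7.29.
bell pepper only: max(152/18, 338/105) = 8.444 servings → $6.33.
spinach only: max(152/84, 338/22) = 15.36 servings → $10.75.
banana + strawberries with both targets exact would need a negative amount; discard.
banana + bell pepper with both tight: 5.441 servings and 2.701 servings → $3.93.
banana + spinach: intersection lies outside the first quadrant.
strawberries + bell pepper with both tight: 3.878 servings and 1.336 servings → $5.27.
strawberries + spinach: the both-tight solution has a negative serving — not a feasible corner.
bell pepper + spinach with both tight: 2.973 servings and 1.172 servings → $3.05.
So the least-cost plan costs $3.05.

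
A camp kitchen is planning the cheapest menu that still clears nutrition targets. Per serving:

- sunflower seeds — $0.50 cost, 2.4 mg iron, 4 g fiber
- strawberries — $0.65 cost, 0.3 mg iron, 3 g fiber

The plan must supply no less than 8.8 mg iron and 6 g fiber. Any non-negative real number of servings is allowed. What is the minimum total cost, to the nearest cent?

$1.83

At the optimum either one food covers both requirements or two foods hit both targets exactly; no other combination can be cheaper.
sunflower seeds only: max(8.8/2.4, 6/4) = 3.667 servings → $1.83.
strawberries only: max(8.8/0.3, 6/3) = 29.33 servings → $19.07.
sunflower seeds + strawberries: intersection lies outside the first quadrant.
The minimum over all feasible corners is $1.83.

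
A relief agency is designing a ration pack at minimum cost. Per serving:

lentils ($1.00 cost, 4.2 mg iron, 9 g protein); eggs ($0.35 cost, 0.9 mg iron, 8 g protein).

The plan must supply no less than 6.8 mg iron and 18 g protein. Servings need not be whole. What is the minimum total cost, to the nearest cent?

$1.70

With two linear requirements the optimum uses one or two foods; enumerate the corners.
lentils only: max(6.8/4.2, 18/9) = 2 servings → $2.00.
eggs only: max(6.8/0.9, 18/8) = 7.556 servings → $2.64.
lentils + eggs with both tight: 1.498 servings and 0.5647 servings → $1.70.
Cheapest feasible corner: $1.70.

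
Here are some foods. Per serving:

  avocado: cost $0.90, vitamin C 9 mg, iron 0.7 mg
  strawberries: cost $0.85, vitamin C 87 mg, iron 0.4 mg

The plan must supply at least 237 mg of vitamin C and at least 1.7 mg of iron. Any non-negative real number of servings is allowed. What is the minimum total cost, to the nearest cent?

$3.07

avocado only: max(237/9, 1.7/0.7) = 26.33 servings → $23.70.
strawberries only: max(237/87, 1.7/0.4) = 4.25 servings → $3.61.
avocado + strawberries with both tight: 0.9267 servings and 2.628 servings → $3.07.
Cheapest feasible corner: $3.07.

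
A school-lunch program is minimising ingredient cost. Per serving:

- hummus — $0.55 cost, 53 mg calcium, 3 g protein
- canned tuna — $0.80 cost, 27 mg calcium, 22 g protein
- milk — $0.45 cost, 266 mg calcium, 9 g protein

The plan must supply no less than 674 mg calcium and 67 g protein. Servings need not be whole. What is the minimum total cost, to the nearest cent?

$2.72

Minimising a linear cost over {calcium ≥ 674, protein ≥ 67, servings ≥ 0} — the optimum is at a vertex, using one or two foods.
hummus only: max(674/53, 67/3) = 22.33 servings → $12.28.
canned tuna only: max(674/27, 67/22) = 24.96 servings → $19.97.
milk only: max(674/266, 67/9) = 7.444 servings → $3.35.
hummus + canned tuna with both tight: 12 servings and 1.409 servings → $7.73.
hummus + milk: the both-tight solution has a negative serving — not a feasible corner.
canned tuna + milk with both tight: 2.096 servings and 2.321 servings → $2.72.
Cheapest feasible corner: $2.72.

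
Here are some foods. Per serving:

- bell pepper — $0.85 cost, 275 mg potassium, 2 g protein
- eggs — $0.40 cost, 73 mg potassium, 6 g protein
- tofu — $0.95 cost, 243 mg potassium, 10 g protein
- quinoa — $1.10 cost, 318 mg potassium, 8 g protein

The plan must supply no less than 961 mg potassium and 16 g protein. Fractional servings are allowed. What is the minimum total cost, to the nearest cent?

$3.16

Check every corner: each single food scaled to meet both minima, and each pair solved so both constraints bind.
bell pepper only: max(961/275, 16/2) = 8 servings → $6.80.
eggs only: max(961/73, 16/6) = 13.16 servings → $5.27.
tofu only: max(961/243, 16/10) = 3.955 servings → $3.76.
quinoa only: max(961/318, 16/8) = 3.022 servings → $3.32.
bell pepper + eggs with both tight: 3.057 servings and 1.648 servings → $3.26.
bell pepper + tofu with both tight: 2.527 servings and 1.095 servings → $3.19.
bell pepper + quinoa with both tight: 1.662 servings and 1.584 servings → $3.16.
eggs + tofu: the both-tight solution has a negative serving — not a feasible corner.
eggs + quinoa: intersection lies outside the first quadrant.
tofu + quinoa: the both-tight solution has a negative serving — not a feasible corner.
So the least-cost plan costs $3.16.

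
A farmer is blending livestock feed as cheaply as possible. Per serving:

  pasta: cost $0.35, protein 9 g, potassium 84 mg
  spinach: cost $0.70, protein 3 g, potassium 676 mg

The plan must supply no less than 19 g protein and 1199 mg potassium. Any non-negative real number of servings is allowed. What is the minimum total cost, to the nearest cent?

Two binding constraints pin down two serving amounts, so the optimal mix uses at most two foods. The candidates are each food alone (scaled to the tighter of protein/potassium) and each pair with both constraints tight.
pasta only: max(19/9, 1199/84) = 14.27 servings → $5.00.
spinach only: max(19/3, 1199/676) = 6.333 servings → $4.43.
pasta + spinach with both tight: 1.586 servings and 1.577 servings → $1.66.
So the least-cost plan costs $1.66.

$1.66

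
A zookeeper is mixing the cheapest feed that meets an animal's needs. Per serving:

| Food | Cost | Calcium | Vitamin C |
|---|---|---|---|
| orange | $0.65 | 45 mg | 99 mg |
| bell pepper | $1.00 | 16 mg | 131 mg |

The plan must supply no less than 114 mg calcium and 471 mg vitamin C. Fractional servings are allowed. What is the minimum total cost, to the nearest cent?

$3.09

Compare the cost at each extreme point of the feasible region.
orange only: max(114/45, 471/99) = 4.758 servings → $3.09.
bell pepper only: max(114/16, 471/131) = 7.125 servings → $7.12.
orange + bell pepper with both tight: 1.716 servings and 2.299 servings → $3.41.
So the least-cost plan costs $3.09.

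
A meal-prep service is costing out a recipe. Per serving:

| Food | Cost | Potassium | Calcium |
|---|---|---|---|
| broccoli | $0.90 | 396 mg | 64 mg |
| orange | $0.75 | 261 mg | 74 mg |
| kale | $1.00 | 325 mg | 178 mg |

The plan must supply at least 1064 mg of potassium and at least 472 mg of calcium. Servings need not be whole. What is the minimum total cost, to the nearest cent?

$3.04

At the optimum either one food covers both requirements or two foods hit both targets exactly; no other combination can be cheaper.
broccoli only: max(1064/396, 472/64) = 7.375 servings → $6.64.
orange only: max(1064/261, 472/74) = 6.378 servings → $4.78.
kale only: max(1064/325, 472/178) = 3.274 servings → $3.27.
broccoli + orange: the both-tight solution has a negative serving — not a feasible corner.
broccoli + kale with both tight: 0.7244 servings and 2.391 servings → $3.04.
orange + kale with both tight: 1.606 servings and 1.984 servings → $3.19.
The minimum over all feasible corners is $3.04.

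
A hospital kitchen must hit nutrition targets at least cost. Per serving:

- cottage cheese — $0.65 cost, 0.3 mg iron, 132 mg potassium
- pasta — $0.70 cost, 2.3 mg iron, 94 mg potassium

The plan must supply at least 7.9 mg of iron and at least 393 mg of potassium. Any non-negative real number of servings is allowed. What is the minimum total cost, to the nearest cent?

$2.73

A basic optimal solution has at most two foods positive. Try each food alone and each pair with both targets met exactly.
cottage cheese only: max(7.9/0.3, 393/132) = 26.33 servings → $17.12.
pasta only: max(7.9/2.3, 393/94) = 4.181 servings → $2.93.
cottage cheese + pasta with both tight: 0.5857 servings and 3.358 servings → $2.73.
The minimum over all feasible corners is $2.73.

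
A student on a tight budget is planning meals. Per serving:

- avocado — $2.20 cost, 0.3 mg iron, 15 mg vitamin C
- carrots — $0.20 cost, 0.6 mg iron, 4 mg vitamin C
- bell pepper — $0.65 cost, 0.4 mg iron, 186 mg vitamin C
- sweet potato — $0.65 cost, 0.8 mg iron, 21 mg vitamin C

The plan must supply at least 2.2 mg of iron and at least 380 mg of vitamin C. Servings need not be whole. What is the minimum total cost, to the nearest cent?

An LP optimum is at a vertex; with two nutrient constraints at most two foods are used. Check each candidate.
avocado only: max(2.2/0.3, 380/15) = 25.33 servings → $55.73.
carrots only: max(2.2/0.6, 380/4) = 95 servings → $19.00.
bell pepper only: max(2.2/0.4, 380/186) = 5.5 servings → $3.58.
sweet potato only: max(2.2/0.8, 380/21) = 18.1 servings → $11.76.
avocado + carrots: intersection lies outside the first quadrant.
avocado + bell pepper with both tight: 5.165 servings and 1.627 servings → $12.42.
avocado + sweet potato: intersection lies outside the first quadrant.
carrots + bell pepper with both tight: 2.338 servings and 1.993 servings → $1.76.
carrots + sweet potato with both targets exact would need a negative amount; discard.
bell pepper + sweet potato with both tight: 1.836 servings and 1.832 servings → $2.38.
Cheapest feasible corner: $1.76.

$1.76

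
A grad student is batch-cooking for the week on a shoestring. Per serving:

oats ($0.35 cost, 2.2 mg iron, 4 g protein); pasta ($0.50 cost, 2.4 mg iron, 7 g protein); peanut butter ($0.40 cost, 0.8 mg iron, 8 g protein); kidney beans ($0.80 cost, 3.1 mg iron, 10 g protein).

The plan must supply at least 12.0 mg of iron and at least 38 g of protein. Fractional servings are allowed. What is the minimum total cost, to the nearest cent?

With two linear requirements the optimum uses one or two foods; enumerate the corners.
oats only: max(12.0/2.2, 38/4) = 9.5 servings → $3.33.
pasta only: max(12.0/2.4, 38/7) = 5.429 servings → $2.71.
peanut butter only: max(12.0/0.8, 38/8) = 15 servings → $6.00.
kidney beans only: max(12.0/3.1, 38/10) = 3.871 servings → $3.10.
oats + pasta with both targets exact would need a negative amount; discard.
oats + peanut butter with both tight: 4.556 servings and 2.472 servings → $2.58.
oats + kidney beans with both tight: 0.2292 servings and 3.708 servings → $3.05.
pasta + peanut butter with both tight: 4.824 servings and 0.5294 servings → $2.62.
pasta + kidney beans with both tight: 0.9565 servings and 3.13 servings → $2.98.
peanut butter + kidney beans: intersection lies outside the first quadrant.
Cheapest feasible corner: $2.58.

$2.58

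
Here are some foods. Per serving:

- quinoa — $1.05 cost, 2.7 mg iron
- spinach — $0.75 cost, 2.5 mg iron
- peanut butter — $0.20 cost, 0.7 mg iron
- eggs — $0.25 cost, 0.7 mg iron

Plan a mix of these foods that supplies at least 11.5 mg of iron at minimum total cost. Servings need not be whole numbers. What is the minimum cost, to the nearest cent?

Cost per mg of iron: peanut butter $0.2857, spinach $0.3000, eggs $0.3571, quinoa $0.3889.
With no serving limits, use only peanut butter: 11.5 mg / 0.7 mg = 16.43 servings × $0.20 = $3.29.

$3.29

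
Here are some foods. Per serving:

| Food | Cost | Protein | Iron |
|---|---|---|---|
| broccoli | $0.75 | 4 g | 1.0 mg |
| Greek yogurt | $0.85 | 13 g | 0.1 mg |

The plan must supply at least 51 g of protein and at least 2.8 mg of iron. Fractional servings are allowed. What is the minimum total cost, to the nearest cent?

$4.55

Two binding constraints pin down two serving amounts, so the optimal mix uses at most two foods. The candidates are each food alone (scaled to the tighter of protein/iron) and each pair with both constraints tight.
broccoli only: max(51/4, 2.8/1.0) = 12.75 servings → $9.56.
Greek yogurt only: max(51/13, 2.8/0.1) = 28 servings → $23.80.
broccoli + Greek yogurt with both tight: 2.484 servings and 3.159 servings → $4.55.
So the least-cost plan costs $4.55.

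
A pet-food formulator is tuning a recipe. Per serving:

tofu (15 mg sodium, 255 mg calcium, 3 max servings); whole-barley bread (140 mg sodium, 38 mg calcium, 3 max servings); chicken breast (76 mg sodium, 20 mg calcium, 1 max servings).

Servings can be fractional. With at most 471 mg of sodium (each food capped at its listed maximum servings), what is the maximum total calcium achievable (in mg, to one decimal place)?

Calcium per mg sodium: tofu 17, whole-barley bread 0.2714, chicken breast 0.2632.
Take 3 servings of tofu: uses 45 mg sodium, +765.0 mg calcium (running total 765.0 mg).
Take 3 servings of whole-barley bread: uses 420 mg sodium, +114.0 mg calcium (running total 879.0 mg).
Take 0.07895 servings of chicken breast: uses 6 mg sodium, +1.6 mg calcium (running total 880.6 mg).
Filling greedily by calcium-per-mg sodium is optimal for one linear limit, giving 880.6 mg.

880.6 mg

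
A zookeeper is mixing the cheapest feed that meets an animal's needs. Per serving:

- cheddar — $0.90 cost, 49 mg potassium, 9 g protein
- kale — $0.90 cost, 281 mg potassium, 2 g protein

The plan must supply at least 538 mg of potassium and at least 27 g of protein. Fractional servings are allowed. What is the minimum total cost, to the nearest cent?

$3.71

cheddar only: max(538/49, 27/9) = 10.98 servings → $9.88.
kale only: max(538/281, 27/2) = 13.5 servings → $12.15.
cheddar + kale with both tight: 2.678 servings and 1.448 servings → $3.71.
Cheapest feasible corner: $3.71.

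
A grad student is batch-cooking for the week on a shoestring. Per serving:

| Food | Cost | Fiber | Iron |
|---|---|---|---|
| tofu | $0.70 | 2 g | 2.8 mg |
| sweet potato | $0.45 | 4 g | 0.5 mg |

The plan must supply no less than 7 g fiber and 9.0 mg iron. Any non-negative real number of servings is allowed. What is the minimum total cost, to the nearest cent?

$2.30

For a min-cost LP with two ≥-constraints, a basic feasible solution has at most two positive variables.
tofu only: max(7/2, 9.0/2.8) = 3.5 servings → $2.45.
sweet potato only: max(7/4, 9.0/0.5) = 18 servings → $8.10.
tofu + sweet potato with both tight: 3.186 servings and 0.1569 servings → $2.30.
So the least-cost plan costs $2.30.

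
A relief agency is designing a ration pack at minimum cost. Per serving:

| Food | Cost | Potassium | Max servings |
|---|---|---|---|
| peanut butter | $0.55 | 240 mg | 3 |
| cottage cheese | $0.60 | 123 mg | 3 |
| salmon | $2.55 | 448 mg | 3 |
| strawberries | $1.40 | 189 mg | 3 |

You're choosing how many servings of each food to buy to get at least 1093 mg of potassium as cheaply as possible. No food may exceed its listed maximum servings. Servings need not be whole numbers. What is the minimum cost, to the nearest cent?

$3.47

Cost per mg of potassium: peanut butter $0.0023, cottage cheese $0.0049, salmon $0.0057, strawberries $0.0074.
Take 3 servings of peanut butter: +720.0 mg potassium for $1.65 (total $1.65, still need 373.0 mg).
Take 3 servings of cottage cheese: +369.0 mg potassium for $1.80 (total $3.45, still need 4.0 mg).
Take 0.008929 servings of salmon: +4.0 mg potassium for $0.02 (total $3.47, still need 0.0 mg).
Filling from the cheapest source first is optimal under one linear minimum: $3.47.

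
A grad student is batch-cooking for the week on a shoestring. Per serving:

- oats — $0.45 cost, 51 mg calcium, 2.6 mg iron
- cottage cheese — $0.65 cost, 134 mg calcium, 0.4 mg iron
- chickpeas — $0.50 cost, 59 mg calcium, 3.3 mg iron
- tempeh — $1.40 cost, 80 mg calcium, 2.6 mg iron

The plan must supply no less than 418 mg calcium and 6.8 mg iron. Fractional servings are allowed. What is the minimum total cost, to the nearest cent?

$2.41

At the optimum either one food covers both requirements or two foods hit both targets exactly; no other combination can be cheaper.
oats only: max(418/51, 6.8/2.6) = 8.196 servings → $3.69.
cottage cheese only: max(418/134, 6.8/0.4) = 17 servings → $11.05.
chickpeas only: max(418/59, 6.8/3.3) = 7.085 servings → $3.54.
tempeh only: max(418/80, 6.8/2.6) = 5.225 servings → $7.32.
oats + cottage cheese with both tight: 2.268 servings and 2.256 servings → $2.49.
oats + chickpeas: the both-tight solution has a negative serving — not a feasible corner.
oats + tempeh with both targets exact would need a negative amount; discard.
cottage cheese + chickpeas with both tight: 2.337 servings and 1.777 servings → $2.41.
cottage cheese + tempeh with both tight: 1.716 servings and 2.351 servings → $4.41.
chickpeas + tempeh with both targets exact would need a negative amount; discard.
Cheapest feasible corner: $2.41.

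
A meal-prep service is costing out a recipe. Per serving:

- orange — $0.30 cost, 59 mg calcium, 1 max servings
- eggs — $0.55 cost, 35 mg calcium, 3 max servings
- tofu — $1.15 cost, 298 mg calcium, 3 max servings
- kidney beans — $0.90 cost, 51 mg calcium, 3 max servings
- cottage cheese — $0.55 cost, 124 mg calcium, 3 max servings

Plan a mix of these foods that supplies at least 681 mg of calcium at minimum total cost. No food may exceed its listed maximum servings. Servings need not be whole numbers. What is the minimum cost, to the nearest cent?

$2.63

Cost per mg of calcium: tofu $0.0039, cottage cheese $0.0044, orange $0.0051, eggs $0.0157, kidney beans $0.0176.
Take 2.285 servings of tofu: +681.0 mg calcium for $2.63 (total $2.63, still need 0.0 mg).
Filling from the cheapest source first is optimal under one linear minimum: $2.63.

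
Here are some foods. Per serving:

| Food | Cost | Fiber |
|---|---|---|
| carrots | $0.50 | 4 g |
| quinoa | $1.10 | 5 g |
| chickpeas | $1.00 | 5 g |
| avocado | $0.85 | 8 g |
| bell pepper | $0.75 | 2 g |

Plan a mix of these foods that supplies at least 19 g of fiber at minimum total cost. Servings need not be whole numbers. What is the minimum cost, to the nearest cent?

Cost per g of fiber: avocado $0.1062, carrots $0.1250, chickpeas $0.2000, quinoa $0.2200, bell pepper $0.3750.
With no serving limits, use only avocado: 19 g / 8 g = 2.375 servings × $0.85 = $2.02.

$2.02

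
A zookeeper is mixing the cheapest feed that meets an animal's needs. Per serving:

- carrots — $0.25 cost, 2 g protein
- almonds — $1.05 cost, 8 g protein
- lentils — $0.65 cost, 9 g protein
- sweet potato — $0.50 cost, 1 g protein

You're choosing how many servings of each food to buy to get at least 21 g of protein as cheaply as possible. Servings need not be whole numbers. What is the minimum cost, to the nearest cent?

Cost per g of protein: lentils $0.0722, carrots $0.1250, almonds $0.1313, sweet potato $0.5000.
With no serving limits, use only lentils: 21 g / 9 g = 2.333 servings × $0.65 = $1.52.

$1.52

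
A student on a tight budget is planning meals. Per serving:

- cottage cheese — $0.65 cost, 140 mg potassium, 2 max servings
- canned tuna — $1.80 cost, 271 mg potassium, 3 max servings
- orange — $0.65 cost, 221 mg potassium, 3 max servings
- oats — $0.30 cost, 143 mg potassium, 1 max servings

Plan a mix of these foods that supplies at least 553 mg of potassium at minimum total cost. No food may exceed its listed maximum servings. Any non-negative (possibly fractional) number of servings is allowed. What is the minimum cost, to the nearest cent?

Cost per mg of potassium: oats $0.0021, orange $0.0029, cottage cheese $0.0046, canned tuna $0.0066.
Take 1 serving of oats: +143.0 mg potassium for $0.30 (total $0.30, still need 410.0 mg).
Take 1.855 servings of orange: +410.0 mg potassium for $1.21 (total $1.51, still need 0.0 mg).
Greedy by cheapest-per-mg is optimal for a single linear constraint, so the minimum cost is $1.51.

$1.51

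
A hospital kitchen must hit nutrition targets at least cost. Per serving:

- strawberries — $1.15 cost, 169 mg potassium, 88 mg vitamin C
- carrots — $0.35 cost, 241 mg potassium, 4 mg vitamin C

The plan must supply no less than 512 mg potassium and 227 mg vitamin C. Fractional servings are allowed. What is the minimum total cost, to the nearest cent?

A basic optimal solution has at most two foods positive. Try each food alone and each pair with both targets met exactly.
strawberries only: max(512/169, 227/88) = 3.03 servings → $3.48.
carrots only: max(512/241, 227/4) = 56.75 servings → $19.86.
strawberries + carrots with both tight: 2.565 servings and 0.326 servings → $3.06.
Cheapest feasible corner: $3.06.

$3.06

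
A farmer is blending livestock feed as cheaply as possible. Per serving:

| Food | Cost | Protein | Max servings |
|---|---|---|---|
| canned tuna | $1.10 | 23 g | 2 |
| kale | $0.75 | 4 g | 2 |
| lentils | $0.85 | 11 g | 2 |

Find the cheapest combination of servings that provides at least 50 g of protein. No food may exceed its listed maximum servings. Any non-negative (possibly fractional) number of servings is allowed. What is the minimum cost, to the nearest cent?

Cost per g of protein: canned tuna $0.0478, lentils $0.0773, kale $0.1875.
Take 2 servings of canned tuna: +46.0 g protein for $2.20 (total $2.20, still need 4.0 g).
Take 0.3636 servings of lentils: +4.0 g protein for $0.31 (total $2.51, still need 0.0 g).
Filling from the cheapest source first is optimal under one linear minimum: $2.51.

$2.51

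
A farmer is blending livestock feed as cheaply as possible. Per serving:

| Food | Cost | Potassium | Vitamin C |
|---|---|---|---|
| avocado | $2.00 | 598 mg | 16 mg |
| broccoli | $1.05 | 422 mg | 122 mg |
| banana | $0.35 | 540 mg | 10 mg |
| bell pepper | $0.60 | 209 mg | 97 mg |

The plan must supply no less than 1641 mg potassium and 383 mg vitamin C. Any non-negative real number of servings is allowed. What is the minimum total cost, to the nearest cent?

$2.82

Two binding constraints pin down two serving amounts, so the optimal mix uses at most two foods. The candidates are each food alone (scaled to the tighter of potassium/vitamin C) and each pair with both constraints tight.
avocado only: max(1641/598, 383/16) = 23.94 servings → $47.88.
broccoli only: max(1641/422, 383/122) = 3.889 servings → $4.08.
banana only: max(1641/540, 383/10) = 38.3 servings → $13.40.
bell pepper only: max(1641/209, 383/97) = 7.852 servings → $4.71.
avocado + broccoli with both tight: 0.5827 servings and 3.063 servings → $4.38.
avocado + banana with both targets exact would need a negative amount; discard.
avocado + bell pepper with both tight: 1.448 servings and 3.71 servings → $5.12.
broccoli + banana with both tight: 3.088 servings and 0.6256 servings → $3.46.
broccoli + bell pepper: intersection lies outside the first quadrant.
banana + bell pepper with both tight: 1.573 servings and 3.786 servings → $2.82.
Cheapest feasible corner: $2.82.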